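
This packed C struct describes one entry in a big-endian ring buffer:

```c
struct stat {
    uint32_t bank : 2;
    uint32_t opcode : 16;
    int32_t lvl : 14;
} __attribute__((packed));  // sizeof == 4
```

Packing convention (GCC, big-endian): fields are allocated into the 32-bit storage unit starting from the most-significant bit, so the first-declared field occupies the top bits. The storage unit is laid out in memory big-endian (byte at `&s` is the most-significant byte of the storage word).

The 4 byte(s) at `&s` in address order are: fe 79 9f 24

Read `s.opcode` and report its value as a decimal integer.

63974

[0]=0xfe [1]=0x79 [2]=0x9f [3]=0x24 (big-endian) → word 0xfe799f24
bank [30+:2] = (word>>30) & 0x3 = 3
opcode [14+:16] = (word>>14) & 0xffff = 63974  ←
lvl [0+:14] = (word>>0) & 0x3fff = 7972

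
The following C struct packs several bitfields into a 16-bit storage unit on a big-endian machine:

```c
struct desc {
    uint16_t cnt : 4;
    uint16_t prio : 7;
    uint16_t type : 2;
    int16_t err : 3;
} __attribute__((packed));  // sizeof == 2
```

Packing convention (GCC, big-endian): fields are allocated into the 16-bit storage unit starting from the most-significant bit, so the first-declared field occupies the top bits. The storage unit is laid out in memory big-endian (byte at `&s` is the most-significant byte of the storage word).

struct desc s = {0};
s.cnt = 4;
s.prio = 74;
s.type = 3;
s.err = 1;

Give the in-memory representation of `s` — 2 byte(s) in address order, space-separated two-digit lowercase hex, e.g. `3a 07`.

49 59

cnt (4b) val=4 bits=0x4 at bit 12: 0x4000
prio (7b) val=74 bits=0x4a at bit 5: 0x4940
type (2b) val=3 bits=0x3 at bit 3: 0x4958
err (3b) val=1 bits=0x1 at bit 0: 0x4959
word = 0x4959 → big-endian bytes:
  [0]=0x49  [1]=0x59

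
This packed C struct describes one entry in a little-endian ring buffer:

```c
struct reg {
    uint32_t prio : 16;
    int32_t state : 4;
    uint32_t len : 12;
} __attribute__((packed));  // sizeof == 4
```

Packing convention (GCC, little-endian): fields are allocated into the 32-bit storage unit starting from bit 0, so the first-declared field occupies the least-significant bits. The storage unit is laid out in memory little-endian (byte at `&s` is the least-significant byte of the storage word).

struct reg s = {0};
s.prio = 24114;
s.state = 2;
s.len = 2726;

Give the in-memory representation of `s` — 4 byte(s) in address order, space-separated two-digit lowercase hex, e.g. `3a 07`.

[0+:16] prio=24114 & 0xffff = 0x5e32; word=0x00005e32
[16+:4] state=2 & 0xf = 0x2; word=0x00025e32
[20+:12] len=2726 & 0xfff = 0xaa6; word=0xaa625e32
word = 0xaa625e32 → little-endian bytes:
  [0]=0x32  [1]=0x5e  [2]=0x62  [3]=0xaa

32 5e 62 aa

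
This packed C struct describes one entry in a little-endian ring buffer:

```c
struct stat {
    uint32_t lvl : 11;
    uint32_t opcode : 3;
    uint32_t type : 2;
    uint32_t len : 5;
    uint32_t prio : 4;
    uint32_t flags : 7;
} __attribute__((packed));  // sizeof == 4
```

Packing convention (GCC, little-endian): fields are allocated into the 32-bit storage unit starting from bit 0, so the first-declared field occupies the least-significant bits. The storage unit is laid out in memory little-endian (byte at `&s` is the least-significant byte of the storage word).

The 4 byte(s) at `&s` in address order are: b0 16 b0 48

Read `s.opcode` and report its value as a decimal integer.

[0]=0xb0 [1]=0x16 [2]=0xb0 [3]=0x48 (little-endian) → word 0x48b016b0
lvl [0+:11] = (word>>0) & 0x7ff = 1712
opcode [11+:3] = (word>>11) & 0x7 = 2  ←
type [14+:2] = (word>>14) & 0x3 = 0
len [16+:5] = (word>>16) & 0x1f = 16
prio [21+:4] = (word>>21) & 0xf = 5
flags [25+:7] = (word>>25) & 0x7f = 36

2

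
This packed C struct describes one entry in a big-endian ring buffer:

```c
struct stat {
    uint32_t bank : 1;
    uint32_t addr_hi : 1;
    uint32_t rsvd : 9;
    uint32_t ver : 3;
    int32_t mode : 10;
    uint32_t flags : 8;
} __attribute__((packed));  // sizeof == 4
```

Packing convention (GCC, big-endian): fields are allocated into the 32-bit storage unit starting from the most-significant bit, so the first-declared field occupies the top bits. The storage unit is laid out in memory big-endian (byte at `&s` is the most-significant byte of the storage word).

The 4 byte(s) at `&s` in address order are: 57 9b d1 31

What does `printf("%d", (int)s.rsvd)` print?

188

[0]=0x57 [1]=0x9b [2]=0xd1 [3]=0x31 (big-endian) → word 0x579bd131
bank [31+:1] = (word>>31) & 0x1 = 0
addr_hi [30+:1] = (word>>30) & 0x1 = 1
rsvd [21+:9] = (word>>21) & 0x1ff = 188  ←
ver [18+:3] = (word>>18) & 0x7 = 6
mode [8+:10] = (word>>8) & 0x3ff = 977
flags [0+:8] = (word>>0) & 0xff = 49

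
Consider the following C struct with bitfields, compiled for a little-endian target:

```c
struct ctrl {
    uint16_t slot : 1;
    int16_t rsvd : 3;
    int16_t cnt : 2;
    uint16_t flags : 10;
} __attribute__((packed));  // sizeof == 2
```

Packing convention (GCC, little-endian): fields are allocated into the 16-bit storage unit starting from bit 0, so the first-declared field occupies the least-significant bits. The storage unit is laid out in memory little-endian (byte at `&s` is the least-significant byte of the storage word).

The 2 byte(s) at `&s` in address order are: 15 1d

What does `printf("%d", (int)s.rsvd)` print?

[0]=0x15 [1]=0x1d (little-endian) → word 0x1d15
slot [0+:1] = (word>>0) & 0x1 = 1
rsvd [1+:3] = (word>>1) & 0x7 = 2  ←
cnt [4+:2] = (word>>4) & 0x3 = 1
flags [6+:10] = (word>>6) & 0x3ff = 116
rsvd signed 3b, MSB=0: value = 2

2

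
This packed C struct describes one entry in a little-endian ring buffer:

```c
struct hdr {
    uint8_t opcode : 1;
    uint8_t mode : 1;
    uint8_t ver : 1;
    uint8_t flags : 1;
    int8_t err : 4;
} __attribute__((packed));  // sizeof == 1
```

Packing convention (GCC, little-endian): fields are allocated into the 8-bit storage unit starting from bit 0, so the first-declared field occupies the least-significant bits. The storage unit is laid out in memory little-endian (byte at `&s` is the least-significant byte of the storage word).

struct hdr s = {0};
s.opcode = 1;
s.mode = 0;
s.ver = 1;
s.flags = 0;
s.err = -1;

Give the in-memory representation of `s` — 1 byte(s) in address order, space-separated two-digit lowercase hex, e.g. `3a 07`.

f5

[0+:1] opcode=1 & 0x1 = 0x1; word=0x01
[1+:1] mode=0 & 0x1 = 0x0; word=0x01
[2+:1] ver=1 & 0x1 = 0x1; word=0x05
[3+:1] flags=0 & 0x1 = 0x0; word=0x05
[4+:4] err=-1 & 0xf = 0xf; word=0xf5
word = 0xf5 → little-endian bytes:
  [0]=0xf5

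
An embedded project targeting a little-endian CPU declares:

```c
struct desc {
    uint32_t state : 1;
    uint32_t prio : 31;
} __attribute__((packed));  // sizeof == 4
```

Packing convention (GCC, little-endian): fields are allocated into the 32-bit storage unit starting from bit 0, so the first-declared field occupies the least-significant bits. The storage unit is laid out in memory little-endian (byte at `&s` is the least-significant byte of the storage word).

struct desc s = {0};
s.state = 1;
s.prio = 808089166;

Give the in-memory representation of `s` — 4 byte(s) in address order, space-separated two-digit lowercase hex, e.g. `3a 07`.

state:1 = 1 → 0x1 << 0 → word 0x00000001
prio:31 = 808089166 → 0x302a764e << 1 → word 0x6054ec9d
word = 0x6054ec9d → little-endian bytes:
  [0]=0x9d  [1]=0xec  [2]=0x54  [3]=0x60

9d ec 54 60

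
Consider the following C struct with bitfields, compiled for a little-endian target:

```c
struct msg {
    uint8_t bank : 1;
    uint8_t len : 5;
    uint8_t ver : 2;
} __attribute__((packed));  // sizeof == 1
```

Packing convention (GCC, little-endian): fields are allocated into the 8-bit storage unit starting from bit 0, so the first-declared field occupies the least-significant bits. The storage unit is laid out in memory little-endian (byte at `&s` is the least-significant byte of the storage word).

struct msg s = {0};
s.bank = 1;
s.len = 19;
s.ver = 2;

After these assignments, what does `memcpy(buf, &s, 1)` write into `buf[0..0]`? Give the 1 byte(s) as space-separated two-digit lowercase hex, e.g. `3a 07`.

a7

bank (1b) val=1 bits=0x1 at bit 0: 0x01
len (5b) val=19 bits=0x13 at bit 1: 0x27
ver (2b) val=2 bits=0x2 at bit 6: 0xa7
word = 0xa7 → little-endian bytes:
  [0]=0xa7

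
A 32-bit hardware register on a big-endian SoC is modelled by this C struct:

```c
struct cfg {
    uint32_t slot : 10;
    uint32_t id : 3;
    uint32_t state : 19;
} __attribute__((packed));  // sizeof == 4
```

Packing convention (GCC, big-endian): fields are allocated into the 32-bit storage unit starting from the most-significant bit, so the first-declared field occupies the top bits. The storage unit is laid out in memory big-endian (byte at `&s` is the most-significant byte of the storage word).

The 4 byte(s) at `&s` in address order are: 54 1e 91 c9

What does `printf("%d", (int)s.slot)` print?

[0]=0x54 [1]=0x1e [2]=0x91 [3]=0xc9 (big-endian) → word 0x541e91c9
slot:10 @ bit 22 → (0x541e91c9>>22)&0x3ff = 0x150  ←
id:3 @ bit 19 → (0x541e91c9>>19)&0x7 = 0x3
state:19 @ bit 0 → (0x541e91c9>>0)&0x7ffff = 0x691c9

336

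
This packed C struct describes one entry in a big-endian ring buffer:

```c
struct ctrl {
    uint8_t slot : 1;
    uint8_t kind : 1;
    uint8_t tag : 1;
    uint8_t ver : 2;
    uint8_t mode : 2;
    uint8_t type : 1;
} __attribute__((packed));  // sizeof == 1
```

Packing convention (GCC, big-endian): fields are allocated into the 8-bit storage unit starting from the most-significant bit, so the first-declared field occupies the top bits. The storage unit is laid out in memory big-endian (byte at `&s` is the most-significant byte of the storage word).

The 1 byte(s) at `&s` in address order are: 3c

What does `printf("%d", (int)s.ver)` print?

3

[0]=0x3c (big-endian) → word 0x3c
slot:1 @ bit 7 → (0x3c>>7)&0x1 = 0x0
kind:1 @ bit 6 → (0x3c>>6)&0x1 = 0x0
tag:1 @ bit 5 → (0x3c>>5)&0x1 = 0x1
ver:2 @ bit 3 → (0x3c>>3)&0x3 = 0x3  ←
mode:2 @ bit 1 → (0x3c>>1)&0x3 = 0x2
type:1 @ bit 0 → (0x3c>>0)&0x1 = 0x0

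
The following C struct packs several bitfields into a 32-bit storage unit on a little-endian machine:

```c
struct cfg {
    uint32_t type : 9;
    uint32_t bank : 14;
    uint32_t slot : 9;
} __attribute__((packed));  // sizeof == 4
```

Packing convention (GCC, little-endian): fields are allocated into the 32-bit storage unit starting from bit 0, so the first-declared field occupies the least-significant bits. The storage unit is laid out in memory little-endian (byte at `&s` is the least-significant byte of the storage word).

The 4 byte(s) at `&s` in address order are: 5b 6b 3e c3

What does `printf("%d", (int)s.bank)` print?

[0]=0x5b [1]=0x6b [2]=0x3e [3]=0xc3 (little-endian) → word 0xc33e6b5b
type [0+:9] = (word>>0) & 0x1ff = 347
bank [9+:14] = (word>>9) & 0x3fff = 7989  ←
slot [23+:9] = (word>>23) & 0x1ff = 390

7989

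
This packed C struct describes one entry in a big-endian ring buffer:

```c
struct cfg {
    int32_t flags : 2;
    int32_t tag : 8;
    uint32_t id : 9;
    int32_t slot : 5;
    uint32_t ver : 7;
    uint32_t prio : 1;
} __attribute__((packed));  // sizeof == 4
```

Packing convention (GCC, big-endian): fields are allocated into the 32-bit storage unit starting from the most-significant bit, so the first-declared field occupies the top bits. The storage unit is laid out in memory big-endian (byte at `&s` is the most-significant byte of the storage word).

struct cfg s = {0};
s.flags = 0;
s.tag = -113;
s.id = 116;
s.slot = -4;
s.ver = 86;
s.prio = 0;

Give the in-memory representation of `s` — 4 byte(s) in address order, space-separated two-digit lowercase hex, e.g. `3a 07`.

23 ce 9c ac

flags (2b) val=0 bits=0x0 at bit 30: 0x00000000
tag (8b) val=-113 bits=0x8f at bit 22: 0x23c00000
id (9b) val=116 bits=0x74 at bit 13: 0x23ce8000
slot (5b) val=-4 bits=0x1c at bit 8: 0x23ce9c00
ver (7b) val=86 bits=0x56 at bit 1: 0x23ce9cac
prio (1b) val=0 bits=0x0 at bit 0: 0x23ce9cac
word = 0x23ce9cac → big-endian bytes:
  [0]=0x23  [1]=0xce  [2]=0x9c  [3]=0xac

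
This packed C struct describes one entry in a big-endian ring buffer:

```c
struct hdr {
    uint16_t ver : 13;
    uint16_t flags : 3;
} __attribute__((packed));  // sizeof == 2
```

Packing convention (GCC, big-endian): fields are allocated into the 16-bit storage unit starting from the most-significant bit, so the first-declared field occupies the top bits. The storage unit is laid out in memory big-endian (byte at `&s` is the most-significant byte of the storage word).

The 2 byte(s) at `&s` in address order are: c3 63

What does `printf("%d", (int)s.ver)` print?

6252

[0]=0xc3 [1]=0x63 (big-endian) → word 0xc363
ver [3+:13] = (word>>3) & 0x1fff = 6252  ←
flags [0+:3] = (word>>0) & 0x7 = 3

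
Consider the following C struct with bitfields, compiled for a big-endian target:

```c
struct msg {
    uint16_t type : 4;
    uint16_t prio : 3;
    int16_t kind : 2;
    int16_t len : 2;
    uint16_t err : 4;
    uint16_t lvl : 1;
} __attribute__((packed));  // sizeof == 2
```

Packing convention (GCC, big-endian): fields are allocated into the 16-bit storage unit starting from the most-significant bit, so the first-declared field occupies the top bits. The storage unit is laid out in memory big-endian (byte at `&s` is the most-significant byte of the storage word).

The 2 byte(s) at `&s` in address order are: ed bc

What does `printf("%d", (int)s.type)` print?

14

[0]=0xed [1]=0xbc (big-endian) → word 0xedbc
type:4 @ bit 12 → (0xedbc>>12)&0xf = 0xe  ←
prio:3 @ bit 9 → (0xedbc>>9)&0x7 = 0x6
kind:2 @ bit 7 → (0xedbc>>7)&0x3 = 0x3
len:2 @ bit 5 → (0xedbc>>5)&0x3 = 0x1
err:4 @ bit 1 → (0xedbc>>1)&0xf = 0xe
lvl:1 @ bit 0 → (0xedbc>>0)&0x1 = 0x0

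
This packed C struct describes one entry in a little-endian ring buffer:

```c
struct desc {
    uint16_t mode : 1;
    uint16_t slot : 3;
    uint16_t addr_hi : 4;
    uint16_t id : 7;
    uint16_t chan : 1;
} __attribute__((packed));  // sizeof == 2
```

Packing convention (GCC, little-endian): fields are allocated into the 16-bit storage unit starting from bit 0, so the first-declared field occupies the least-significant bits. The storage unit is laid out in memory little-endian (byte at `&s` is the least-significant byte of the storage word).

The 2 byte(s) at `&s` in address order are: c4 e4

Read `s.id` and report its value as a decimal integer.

[0]=0xc4 [1]=0xe4 (little-endian) → word 0xe4c4
mode:1 @ bit 0 → (0xe4c4>>0)&0x1 = 0x0
slot:3 @ bit 1 → (0xe4c4>>1)&0x7 = 0x2
addr_hi:4 @ bit 4 → (0xe4c4>>4)&0xf = 0xc
id:7 @ bit 8 → (0xe4c4>>8)&0x7f = 0x64  ←
chan:1 @ bit 15 → (0xe4c4>>15)&0x1 = 0x1

100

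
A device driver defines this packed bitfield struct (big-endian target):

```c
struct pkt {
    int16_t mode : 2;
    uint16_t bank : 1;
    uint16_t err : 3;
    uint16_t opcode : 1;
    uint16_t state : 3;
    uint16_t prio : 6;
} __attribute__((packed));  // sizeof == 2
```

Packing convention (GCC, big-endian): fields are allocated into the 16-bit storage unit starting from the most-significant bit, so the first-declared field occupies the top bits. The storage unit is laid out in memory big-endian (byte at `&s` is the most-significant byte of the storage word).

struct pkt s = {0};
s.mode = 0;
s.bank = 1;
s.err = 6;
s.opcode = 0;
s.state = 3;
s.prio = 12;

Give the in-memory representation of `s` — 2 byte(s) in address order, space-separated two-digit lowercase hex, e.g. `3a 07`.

38 cc

[14+:2] mode=0 & 0x3 = 0x0; word=0x0000
[13+:1] bank=1 & 0x1 = 0x1; word=0x2000
[10+:3] err=6 & 0x7 = 0x6; word=0x3800
[9+:1] opcode=0 & 0x1 = 0x0; word=0x3800
[6+:3] state=3 & 0x7 = 0x3; word=0x38c0
[0+:6] prio=12 & 0x3f = 0xc; word=0x38cc
word = 0x38cc → big-endian bytes:
  [0]=0x38  [1]=0xcc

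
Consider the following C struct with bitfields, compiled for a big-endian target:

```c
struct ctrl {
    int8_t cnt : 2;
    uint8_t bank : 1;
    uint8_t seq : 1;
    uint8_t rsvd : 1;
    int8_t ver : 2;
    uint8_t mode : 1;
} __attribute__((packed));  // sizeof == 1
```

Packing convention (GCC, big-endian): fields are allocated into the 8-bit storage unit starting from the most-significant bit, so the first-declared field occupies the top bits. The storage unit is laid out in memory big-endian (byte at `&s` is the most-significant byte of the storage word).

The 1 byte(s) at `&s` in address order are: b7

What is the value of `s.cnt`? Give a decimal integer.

-2

[0]=0xb7 (big-endian) → word 0xb7
cnt [6+:2] = (word>>6) & 0x3 = 2  ←
bank [5+:1] = (word>>5) & 0x1 = 1
seq [4+:1] = (word>>4) & 0x1 = 1
rsvd [3+:1] = (word>>3) & 0x1 = 0
ver [1+:2] = (word>>1) & 0x3 = 3
mode [0+:1] = (word>>0) & 0x1 = 1
cnt signed 2b, MSB=1: 2 - 4 = -2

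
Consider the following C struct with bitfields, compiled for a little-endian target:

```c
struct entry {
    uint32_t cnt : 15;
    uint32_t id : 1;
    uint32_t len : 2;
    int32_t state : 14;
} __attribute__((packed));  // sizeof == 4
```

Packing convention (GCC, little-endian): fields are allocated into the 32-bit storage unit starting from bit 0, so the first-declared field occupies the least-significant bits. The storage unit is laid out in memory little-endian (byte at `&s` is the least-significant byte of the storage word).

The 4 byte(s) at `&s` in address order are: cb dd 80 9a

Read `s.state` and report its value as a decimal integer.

-6496

[0]=0xcb [1]=0xdd [2]=0x80 [3]=0x9a (little-endian) → word 0x9a80ddcb
cnt [0+:15] = (word>>0) & 0x7fff = 24011
id [15+:1] = (word>>15) & 0x1 = 1
len [16+:2] = (word>>16) & 0x3 = 0
state [18+:14] = (word>>18) & 0x3fff = 9888  ←
state signed 14b, MSB=1: 9888 - 16384 = -6496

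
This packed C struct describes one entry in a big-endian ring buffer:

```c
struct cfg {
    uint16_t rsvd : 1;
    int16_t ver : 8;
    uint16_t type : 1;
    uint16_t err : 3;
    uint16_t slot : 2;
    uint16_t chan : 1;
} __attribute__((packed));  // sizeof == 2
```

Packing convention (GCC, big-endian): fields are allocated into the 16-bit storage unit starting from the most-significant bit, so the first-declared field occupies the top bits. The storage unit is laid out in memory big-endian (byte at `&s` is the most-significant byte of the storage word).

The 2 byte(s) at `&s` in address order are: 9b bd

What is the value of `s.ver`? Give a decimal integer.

55

[0]=0x9b [1]=0xbd (big-endian) → word 0x9bbd
rsvd [15+:1] = (word>>15) & 0x1 = 1
ver [7+:8] = (word>>7) & 0xff = 55  ←
type [6+:1] = (word>>6) & 0x1 = 0
err [3+:3] = (word>>3) & 0x7 = 7
slot [1+:2] = (word>>1) & 0x3 = 2
chan [0+:1] = (word>>0) & 0x1 = 1
ver signed 8b, MSB=0: value = 55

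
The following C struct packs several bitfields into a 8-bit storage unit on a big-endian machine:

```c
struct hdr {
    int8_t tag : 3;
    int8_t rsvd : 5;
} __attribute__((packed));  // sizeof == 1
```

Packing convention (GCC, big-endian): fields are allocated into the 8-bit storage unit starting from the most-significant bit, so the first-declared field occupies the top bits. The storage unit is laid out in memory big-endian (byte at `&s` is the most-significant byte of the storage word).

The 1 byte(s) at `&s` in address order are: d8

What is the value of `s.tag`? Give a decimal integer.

-2

[0]=0xd8 (big-endian) → word 0xd8
tag [5+:3] = (word>>5) & 0x7 = 6  ←
rsvd [0+:5] = (word>>0) & 0x1f = 24
tag signed 3b, MSB=1: 6 - 8 = -2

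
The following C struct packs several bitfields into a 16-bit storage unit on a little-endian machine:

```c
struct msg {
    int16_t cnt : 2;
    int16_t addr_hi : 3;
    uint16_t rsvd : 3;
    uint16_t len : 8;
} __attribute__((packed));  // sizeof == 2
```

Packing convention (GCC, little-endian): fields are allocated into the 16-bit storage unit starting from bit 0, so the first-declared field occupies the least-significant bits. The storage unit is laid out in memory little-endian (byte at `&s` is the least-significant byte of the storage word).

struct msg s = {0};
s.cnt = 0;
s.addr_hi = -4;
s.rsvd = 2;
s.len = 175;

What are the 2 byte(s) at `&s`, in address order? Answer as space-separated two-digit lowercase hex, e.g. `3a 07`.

cnt:2 = 0 → 0x0 << 0 → word 0x0000
addr_hi:3 = -4 → 0x4 << 2 → word 0x0010
rsvd:3 = 2 → 0x2 << 5 → word 0x0050
len:8 = 175 → 0xaf << 8 → word 0xaf50
word = 0xaf50 → little-endian bytes:
  [0]=0x50  [1]=0xaf

50 af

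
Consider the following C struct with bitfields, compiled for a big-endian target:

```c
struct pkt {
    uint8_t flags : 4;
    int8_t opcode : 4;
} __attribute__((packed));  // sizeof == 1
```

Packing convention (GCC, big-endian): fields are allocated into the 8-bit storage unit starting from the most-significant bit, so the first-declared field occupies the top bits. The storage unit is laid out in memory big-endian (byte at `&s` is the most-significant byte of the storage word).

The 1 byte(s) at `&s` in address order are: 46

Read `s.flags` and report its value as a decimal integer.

[0]=0x46 (big-endian) → word 0x46
flags [4+:4] = (word>>4) & 0xf = 4  ←
opcode [0+:4] = (word>>0) & 0xf = 6

4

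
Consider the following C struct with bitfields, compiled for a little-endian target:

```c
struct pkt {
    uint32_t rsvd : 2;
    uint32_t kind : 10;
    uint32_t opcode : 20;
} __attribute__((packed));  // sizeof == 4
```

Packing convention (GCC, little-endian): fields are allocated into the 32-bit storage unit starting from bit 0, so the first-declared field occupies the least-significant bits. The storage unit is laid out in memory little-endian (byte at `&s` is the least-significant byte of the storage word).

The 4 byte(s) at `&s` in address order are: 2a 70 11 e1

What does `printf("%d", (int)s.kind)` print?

10

[0]=0x2a [1]=0x70 [2]=0x11 [3]=0xe1 (little-endian) → word 0xe111702a
rsvd:2 @ bit 0 → (0xe111702a>>0)&0x3 = 0x2
kind:10 @ bit 2 → (0xe111702a>>2)&0x3ff = 0xa  ←
opcode:20 @ bit 12 → (0xe111702a>>12)&0xfffff = 0xe1117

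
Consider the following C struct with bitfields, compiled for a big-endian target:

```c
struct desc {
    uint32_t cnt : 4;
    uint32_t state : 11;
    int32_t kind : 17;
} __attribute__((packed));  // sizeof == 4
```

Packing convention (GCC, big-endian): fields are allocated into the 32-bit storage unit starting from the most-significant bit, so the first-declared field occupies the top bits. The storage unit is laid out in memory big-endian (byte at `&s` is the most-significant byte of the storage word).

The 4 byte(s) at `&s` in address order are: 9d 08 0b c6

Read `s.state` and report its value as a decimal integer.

1668

[0]=0x9d [1]=0x08 [2]=0x0b [3]=0xc6 (big-endian) → word 0x9d080bc6
cnt:4 @ bit 28 → (0x9d080bc6>>28)&0xf = 0x9
state:11 @ bit 17 → (0x9d080bc6>>17)&0x7ff = 0x684  ←
kind:17 @ bit 0 → (0x9d080bc6>>0)&0x1ffff = 0xbc6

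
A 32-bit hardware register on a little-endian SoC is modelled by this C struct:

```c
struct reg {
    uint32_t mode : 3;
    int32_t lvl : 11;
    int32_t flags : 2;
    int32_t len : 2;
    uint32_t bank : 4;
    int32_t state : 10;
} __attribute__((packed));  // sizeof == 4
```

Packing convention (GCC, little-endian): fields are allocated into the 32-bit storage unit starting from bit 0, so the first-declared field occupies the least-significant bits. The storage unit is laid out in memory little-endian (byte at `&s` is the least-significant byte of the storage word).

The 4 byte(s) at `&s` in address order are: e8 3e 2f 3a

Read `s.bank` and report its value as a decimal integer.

[0]=0xe8 [1]=0x3e [2]=0x2f [3]=0x3a (little-endian) → word 0x3a2f3ee8
mode:3 @ bit 0 → (0x3a2f3ee8>>0)&0x7 = 0x0
lvl:11 @ bit 3 → (0x3a2f3ee8>>3)&0x7ff = 0x7dd
flags:2 @ bit 14 → (0x3a2f3ee8>>14)&0x3 = 0x0
len:2 @ bit 16 → (0x3a2f3ee8>>16)&0x3 = 0x3
bank:4 @ bit 18 → (0x3a2f3ee8>>18)&0xf = 0xb  ←
state:10 @ bit 22 → (0x3a2f3ee8>>22)&0x3ff = 0xe8

11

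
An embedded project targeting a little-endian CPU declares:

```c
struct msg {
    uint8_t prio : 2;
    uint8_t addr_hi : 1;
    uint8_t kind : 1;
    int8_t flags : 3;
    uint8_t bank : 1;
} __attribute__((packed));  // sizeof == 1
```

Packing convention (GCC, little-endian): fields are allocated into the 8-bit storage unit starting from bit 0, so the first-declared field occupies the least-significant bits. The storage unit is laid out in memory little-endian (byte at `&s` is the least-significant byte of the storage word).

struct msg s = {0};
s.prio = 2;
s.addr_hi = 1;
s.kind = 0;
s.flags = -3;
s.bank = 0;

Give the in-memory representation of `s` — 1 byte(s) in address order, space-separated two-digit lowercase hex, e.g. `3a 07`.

56

prio:2 = 2 → 0x2 << 0 → word 0x02
addr_hi:1 = 1 → 0x1 << 2 → word 0x06
kind:1 = 0 → 0x0 << 3 → word 0x06
flags:3 = -3 → 0x5 << 4 → word 0x56
bank:1 = 0 → 0x0 << 7 → word 0x56
word = 0x56 → little-endian bytes:
  [0]=0x56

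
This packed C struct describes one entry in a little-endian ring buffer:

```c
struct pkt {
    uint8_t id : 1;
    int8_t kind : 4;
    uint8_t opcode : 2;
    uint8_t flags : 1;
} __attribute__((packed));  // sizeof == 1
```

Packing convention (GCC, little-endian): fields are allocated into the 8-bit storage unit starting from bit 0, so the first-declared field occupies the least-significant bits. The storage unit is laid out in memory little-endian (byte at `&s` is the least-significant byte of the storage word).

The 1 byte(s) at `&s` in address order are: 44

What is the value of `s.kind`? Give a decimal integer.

[0]=0x44 (little-endian) → word 0x44
id:1 @ bit 0 → (0x44>>0)&0x1 = 0x0
kind:4 @ bit 1 → (0x44>>1)&0xf = 0x2  ←
opcode:2 @ bit 5 → (0x44>>5)&0x3 = 0x2
flags:1 @ bit 7 → (0x44>>7)&0x1 = 0x0
kind signed 4b, MSB=0: value = 2

2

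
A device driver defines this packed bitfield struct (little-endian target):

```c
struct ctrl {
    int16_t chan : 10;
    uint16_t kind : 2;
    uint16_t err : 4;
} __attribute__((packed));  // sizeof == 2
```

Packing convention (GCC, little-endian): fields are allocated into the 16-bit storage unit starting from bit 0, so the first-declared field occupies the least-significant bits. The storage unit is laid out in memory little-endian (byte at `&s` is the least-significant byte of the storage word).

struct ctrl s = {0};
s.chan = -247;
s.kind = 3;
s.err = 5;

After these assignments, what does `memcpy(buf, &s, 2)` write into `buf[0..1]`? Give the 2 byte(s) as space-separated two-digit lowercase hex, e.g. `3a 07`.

chan:10 = -247 → 0x309 << 0 → word 0x0309
kind:2 = 3 → 0x3 << 10 → word 0x0f09
err:4 = 5 → 0x5 << 12 → word 0x5f09
word = 0x5f09 → little-endian bytes:
  [0]=0x09  [1]=0x5f

09 5f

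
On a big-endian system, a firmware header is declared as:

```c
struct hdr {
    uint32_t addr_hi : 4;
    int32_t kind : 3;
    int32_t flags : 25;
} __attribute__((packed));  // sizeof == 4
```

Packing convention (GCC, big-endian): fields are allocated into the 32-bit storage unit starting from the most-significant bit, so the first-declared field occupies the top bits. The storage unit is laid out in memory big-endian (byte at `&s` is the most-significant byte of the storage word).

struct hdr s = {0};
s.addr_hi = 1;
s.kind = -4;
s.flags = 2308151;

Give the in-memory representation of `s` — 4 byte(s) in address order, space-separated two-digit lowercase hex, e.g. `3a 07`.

[28+:4] addr_hi=1 & 0xf = 0x1; word=0x10000000
[25+:3] kind=-4 & 0x7 = 0x4; word=0x18000000
[0+:25] flags=2308151 & 0x1ffffff = 0x233837; word=0x18233837
word = 0x18233837 → big-endian bytes:
  [0]=0x18  [1]=0x23  [2]=0x38  [3]=0x37

18 23 38 37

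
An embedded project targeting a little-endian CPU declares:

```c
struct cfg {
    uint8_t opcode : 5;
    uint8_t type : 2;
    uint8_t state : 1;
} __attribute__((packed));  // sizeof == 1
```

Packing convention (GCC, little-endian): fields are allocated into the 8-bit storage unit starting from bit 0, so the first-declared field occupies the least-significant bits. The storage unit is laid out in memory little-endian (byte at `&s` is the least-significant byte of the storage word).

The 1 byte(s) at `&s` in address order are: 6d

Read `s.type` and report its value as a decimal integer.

[0]=0x6d (little-endian) → word 0x6d
opcode:5 @ bit 0 → (0x6d>>0)&0x1f = 0xd
type:2 @ bit 5 → (0x6d>>5)&0x3 = 0x3  ←
state:1 @ bit 7 → (0x6d>>7)&0x1 = 0x0

3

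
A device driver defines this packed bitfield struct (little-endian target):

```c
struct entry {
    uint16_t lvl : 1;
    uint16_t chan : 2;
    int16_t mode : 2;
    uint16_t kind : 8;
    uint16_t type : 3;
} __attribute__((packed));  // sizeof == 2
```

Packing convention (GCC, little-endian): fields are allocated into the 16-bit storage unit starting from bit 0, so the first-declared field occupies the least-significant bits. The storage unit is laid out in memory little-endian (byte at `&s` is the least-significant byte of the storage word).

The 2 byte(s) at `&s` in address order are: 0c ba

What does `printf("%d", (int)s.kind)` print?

208

[0]=0x0c [1]=0xba (little-endian) → word 0xba0c
lvl:1 @ bit 0 → (0xba0c>>0)&0x1 = 0x0
chan:2 @ bit 1 → (0xba0c>>1)&0x3 = 0x2
mode:2 @ bit 3 → (0xba0c>>3)&0x3 = 0x1
kind:8 @ bit 5 → (0xba0c>>5)&0xff = 0xd0  ←
type:3 @ bit 13 → (0xba0c>>13)&0x7 = 0x5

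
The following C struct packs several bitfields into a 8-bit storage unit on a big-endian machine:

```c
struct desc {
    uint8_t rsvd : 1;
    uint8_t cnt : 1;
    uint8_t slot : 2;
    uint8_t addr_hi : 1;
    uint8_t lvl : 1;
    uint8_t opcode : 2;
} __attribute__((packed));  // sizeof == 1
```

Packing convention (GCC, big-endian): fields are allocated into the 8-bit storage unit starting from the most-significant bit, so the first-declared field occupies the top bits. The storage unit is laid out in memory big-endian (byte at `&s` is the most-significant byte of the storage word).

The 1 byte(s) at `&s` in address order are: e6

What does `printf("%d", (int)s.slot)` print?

2

[0]=0xe6 (big-endian) → word 0xe6
rsvd:1 @ bit 7 → (0xe6>>7)&0x1 = 0x1
cnt:1 @ bit 6 → (0xe6>>6)&0x1 = 0x1
slot:2 @ bit 4 → (0xe6>>4)&0x3 = 0x2  ←
addr_hi:1 @ bit 3 → (0xe6>>3)&0x1 = 0x0
lvl:1 @ bit 2 → (0xe6>>2)&0x1 = 0x1
opcode:2 @ bit 0 → (0xe6>>0)&0x3 = 0x2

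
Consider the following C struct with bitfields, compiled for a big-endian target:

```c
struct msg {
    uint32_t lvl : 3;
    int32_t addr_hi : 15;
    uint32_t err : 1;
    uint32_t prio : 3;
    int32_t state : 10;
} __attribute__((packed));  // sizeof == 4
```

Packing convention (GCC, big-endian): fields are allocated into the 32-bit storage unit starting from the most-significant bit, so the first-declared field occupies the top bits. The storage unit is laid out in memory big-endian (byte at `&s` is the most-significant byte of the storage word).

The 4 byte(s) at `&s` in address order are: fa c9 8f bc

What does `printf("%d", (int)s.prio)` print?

[0]=0xfa [1]=0xc9 [2]=0x8f [3]=0xbc (big-endian) → word 0xfac98fbc
lvl [29+:3] = (word>>29) & 0x7 = 7
addr_hi [14+:15] = (word>>14) & 0x7fff = 27430
err [13+:1] = (word>>13) & 0x1 = 0
prio [10+:3] = (word>>10) & 0x7 = 3  ←
state [0+:10] = (word>>0) & 0x3ff = 956

3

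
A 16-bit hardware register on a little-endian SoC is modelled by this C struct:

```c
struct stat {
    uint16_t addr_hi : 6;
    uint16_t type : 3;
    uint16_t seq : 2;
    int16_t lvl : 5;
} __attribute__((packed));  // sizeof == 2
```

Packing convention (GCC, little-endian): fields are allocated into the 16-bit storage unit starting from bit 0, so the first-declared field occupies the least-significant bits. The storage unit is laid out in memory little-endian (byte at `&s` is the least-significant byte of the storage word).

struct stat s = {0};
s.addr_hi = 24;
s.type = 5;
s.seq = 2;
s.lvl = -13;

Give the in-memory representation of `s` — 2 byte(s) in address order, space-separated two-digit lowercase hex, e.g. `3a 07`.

58 9d

addr_hi (6b) val=24 bits=0x18 at bit 0: 0x0018
type (3b) val=5 bits=0x5 at bit 6: 0x0158
seq (2b) val=2 bits=0x2 at bit 9: 0x0558
lvl (5b) val=-13 bits=0x13 at bit 11: 0x9d58
word = 0x9d58 → little-endian bytes:
  [0]=0x58  [1]=0x9d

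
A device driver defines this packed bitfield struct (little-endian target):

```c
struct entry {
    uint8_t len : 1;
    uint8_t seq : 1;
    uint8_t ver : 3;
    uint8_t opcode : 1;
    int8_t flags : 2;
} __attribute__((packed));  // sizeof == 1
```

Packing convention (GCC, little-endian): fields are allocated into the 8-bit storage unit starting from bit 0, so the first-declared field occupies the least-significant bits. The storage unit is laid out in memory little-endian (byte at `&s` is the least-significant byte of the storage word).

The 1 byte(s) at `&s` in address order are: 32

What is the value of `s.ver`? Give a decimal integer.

[0]=0x32 (little-endian) → word 0x32
len [0+:1] = (word>>0) & 0x1 = 0
seq [1+:1] = (word>>1) & 0x1 = 1
ver [2+:3] = (word>>2) & 0x7 = 4  ←
opcode [5+:1] = (word>>5) & 0x1 = 1
flags [6+:2] = (word>>6) & 0x3 = 0

4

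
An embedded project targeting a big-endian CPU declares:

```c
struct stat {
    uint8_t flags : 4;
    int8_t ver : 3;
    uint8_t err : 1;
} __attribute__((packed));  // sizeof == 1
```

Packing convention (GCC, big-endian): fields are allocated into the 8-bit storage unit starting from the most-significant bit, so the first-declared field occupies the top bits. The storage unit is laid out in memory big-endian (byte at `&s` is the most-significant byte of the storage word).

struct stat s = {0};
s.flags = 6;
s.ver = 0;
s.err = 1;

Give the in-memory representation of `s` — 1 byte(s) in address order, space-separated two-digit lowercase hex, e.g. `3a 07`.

flags:4 = 6 → 0x6 << 4 → word 0x60
ver:3 = 0 → 0x0 << 1 → word 0x60
err:1 = 1 → 0x1 << 0 → word 0x61
word = 0x61 → big-endian bytes:
  [0]=0x61

61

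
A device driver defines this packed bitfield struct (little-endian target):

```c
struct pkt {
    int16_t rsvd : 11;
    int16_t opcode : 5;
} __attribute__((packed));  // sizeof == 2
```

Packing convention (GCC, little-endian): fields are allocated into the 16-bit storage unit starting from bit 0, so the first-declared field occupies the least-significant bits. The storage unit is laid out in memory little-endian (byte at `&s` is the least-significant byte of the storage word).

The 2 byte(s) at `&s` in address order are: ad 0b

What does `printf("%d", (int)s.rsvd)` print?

941

[0]=0xad [1]=0x0b (little-endian) → word 0x0bad
rsvd [0+:11] = (word>>0) & 0x7ff = 941  ←
opcode [11+:5] = (word>>11) & 0x1f = 1
rsvd signed 11b, MSB=0: value = 941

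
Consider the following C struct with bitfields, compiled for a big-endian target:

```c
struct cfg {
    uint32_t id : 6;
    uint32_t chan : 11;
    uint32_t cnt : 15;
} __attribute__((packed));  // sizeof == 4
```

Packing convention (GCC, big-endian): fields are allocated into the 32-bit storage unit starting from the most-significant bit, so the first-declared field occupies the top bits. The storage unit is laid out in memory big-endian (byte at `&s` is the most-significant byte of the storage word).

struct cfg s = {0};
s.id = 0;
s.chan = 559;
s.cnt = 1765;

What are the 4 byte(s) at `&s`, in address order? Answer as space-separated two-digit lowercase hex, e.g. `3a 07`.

id (6b) val=0 bits=0x0 at bit 26: 0x00000000
chan (11b) val=559 bits=0x22f at bit 15: 0x01178000
cnt (15b) val=1765 bits=0x6e5 at bit 0: 0x011786e5
word = 0x011786e5 → big-endian bytes:
  [0]=0x01  [1]=0x17  [2]=0x86  [3]=0xe5

01 17 86 e5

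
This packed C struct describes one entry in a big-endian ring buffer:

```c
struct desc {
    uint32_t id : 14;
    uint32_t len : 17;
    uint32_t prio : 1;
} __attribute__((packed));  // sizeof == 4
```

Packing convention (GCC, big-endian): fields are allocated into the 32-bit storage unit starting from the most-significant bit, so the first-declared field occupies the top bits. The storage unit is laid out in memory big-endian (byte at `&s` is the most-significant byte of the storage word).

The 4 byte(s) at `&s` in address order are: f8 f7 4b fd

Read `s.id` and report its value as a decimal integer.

15933

[0]=0xf8 [1]=0xf7 [2]=0x4b [3]=0xfd (big-endian) → word 0xf8f74bfd
id:14 @ bit 18 → (0xf8f74bfd>>18)&0x3fff = 0x3e3d  ←
len:17 @ bit 1 → (0xf8f74bfd>>1)&0x1ffff = 0x1a5fe
prio:1 @ bit 0 → (0xf8f74bfd>>0)&0x1 = 0x1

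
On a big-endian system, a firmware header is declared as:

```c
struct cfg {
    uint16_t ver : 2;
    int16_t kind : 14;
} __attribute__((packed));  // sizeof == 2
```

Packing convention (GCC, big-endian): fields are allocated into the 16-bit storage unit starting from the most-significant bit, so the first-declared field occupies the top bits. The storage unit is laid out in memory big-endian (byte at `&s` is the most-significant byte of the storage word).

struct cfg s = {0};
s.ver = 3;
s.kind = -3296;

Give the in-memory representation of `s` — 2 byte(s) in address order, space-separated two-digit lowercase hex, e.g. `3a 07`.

[14+:2] ver=3 & 0x3 = 0x3; word=0xc000
[0+:14] kind=-3296 & 0x3fff = 0x3320; word=0xf320
word = 0xf320 → big-endian bytes:
  [0]=0xf3  [1]=0x20

f3 20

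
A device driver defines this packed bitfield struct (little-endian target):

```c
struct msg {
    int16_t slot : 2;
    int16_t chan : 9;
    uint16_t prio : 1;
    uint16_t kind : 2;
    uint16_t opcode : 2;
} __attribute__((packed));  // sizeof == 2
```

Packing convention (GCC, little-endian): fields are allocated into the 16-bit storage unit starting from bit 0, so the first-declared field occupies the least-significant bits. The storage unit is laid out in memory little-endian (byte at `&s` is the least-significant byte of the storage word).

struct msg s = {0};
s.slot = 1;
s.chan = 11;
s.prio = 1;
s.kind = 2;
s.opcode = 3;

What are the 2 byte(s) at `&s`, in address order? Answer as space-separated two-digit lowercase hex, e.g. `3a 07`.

2d e8

[0+:2] slot=1 & 0x3 = 0x1; word=0x0001
[2+:9] chan=11 & 0x1ff = 0xb; word=0x002d
[11+:1] prio=1 & 0x1 = 0x1; word=0x082d
[12+:2] kind=2 & 0x3 = 0x2; word=0x282d
[14+:2] opcode=3 & 0x3 = 0x3; word=0xe82d
word = 0xe82d → little-endian bytes:
  [0]=0x2d  [1]=0xe8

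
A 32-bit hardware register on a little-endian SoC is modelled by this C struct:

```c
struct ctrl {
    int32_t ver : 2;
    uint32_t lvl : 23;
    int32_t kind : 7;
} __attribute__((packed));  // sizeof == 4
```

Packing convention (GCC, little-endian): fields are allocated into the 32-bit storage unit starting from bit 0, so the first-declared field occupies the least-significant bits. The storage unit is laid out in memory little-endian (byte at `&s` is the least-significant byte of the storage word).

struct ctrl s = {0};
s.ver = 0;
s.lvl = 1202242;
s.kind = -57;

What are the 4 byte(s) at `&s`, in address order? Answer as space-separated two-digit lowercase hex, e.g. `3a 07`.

08 61 49 8e

[0+:2] ver=0 & 0x3 = 0x0; word=0x00000000
[2+:23] lvl=1202242 & 0x7fffff = 0x125842; word=0x00496108
[25+:7] kind=-57 & 0x7f = 0x47; word=0x8e496108
word = 0x8e496108 → little-endian bytes:
  [0]=0x08  [1]=0x61  [2]=0x49  [3]=0x8e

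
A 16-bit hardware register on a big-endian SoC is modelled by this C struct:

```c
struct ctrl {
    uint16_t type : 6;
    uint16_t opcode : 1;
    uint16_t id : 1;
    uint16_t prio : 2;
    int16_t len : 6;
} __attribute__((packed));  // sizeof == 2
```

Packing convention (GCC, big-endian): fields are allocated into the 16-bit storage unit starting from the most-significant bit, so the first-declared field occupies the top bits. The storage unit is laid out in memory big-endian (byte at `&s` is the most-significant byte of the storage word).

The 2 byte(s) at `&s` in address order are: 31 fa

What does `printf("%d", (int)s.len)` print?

[0]=0x31 [1]=0xfa (big-endian) → word 0x31fa
type [10+:6] = (word>>10) & 0x3f = 12
opcode [9+:1] = (word>>9) & 0x1 = 0
id [8+:1] = (word>>8) & 0x1 = 1
prio [6+:2] = (word>>6) & 0x3 = 3
len [0+:6] = (word>>0) & 0x3f = 58  ←
len signed 6b, MSB=1: 58 - 64 = -6

-6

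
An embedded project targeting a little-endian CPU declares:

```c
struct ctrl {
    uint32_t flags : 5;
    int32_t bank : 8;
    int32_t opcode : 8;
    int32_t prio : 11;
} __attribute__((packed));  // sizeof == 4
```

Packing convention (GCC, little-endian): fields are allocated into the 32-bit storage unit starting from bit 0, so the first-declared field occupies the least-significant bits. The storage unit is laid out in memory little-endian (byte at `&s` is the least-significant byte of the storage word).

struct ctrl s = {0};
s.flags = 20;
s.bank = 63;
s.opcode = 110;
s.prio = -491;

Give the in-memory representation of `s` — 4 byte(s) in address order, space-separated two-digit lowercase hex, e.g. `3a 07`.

flags:5 = 20 → 0x14 << 0 → word 0x00000014
bank:8 = 63 → 0x3f << 5 → word 0x000007f4
opcode:8 = 110 → 0x6e << 13 → word 0x000dc7f4
prio:11 = -491 → 0x615 << 21 → word 0xc2adc7f4
word = 0xc2adc7f4 → little-endian bytes:
  [0]=0xf4  [1]=0xc7  [2]=0xad  [3]=0xc2

f4 c7 ad c2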